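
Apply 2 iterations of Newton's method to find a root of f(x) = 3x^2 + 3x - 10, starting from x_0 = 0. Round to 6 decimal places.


Newton's method: x_(n+1) = x_n - f(x_n)/f'(x_n)
f(x) = 3x^2 + 3x - 10
f'(x) = 6x + 3

Iteration 1:
  f(0.000000) = -10.000000
  f'(0.000000) = 3.000000
  x_1 = 0.000000 - (-10.000000)/(3.000000) = 3.333333

Iteration 2:
  f(3.333333) = 33.333333
  f'(3.333333) = 23.000000
  x_2 = 3.333333 - (33.333333)/(23.000000) = 1.884058

x_2 = 1.884058


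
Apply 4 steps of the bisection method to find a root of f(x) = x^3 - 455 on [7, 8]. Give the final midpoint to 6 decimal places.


f(x) = x^3 - 455
f(7) = -112 < 0
f(8) = 57 > 0

Step 1: midpoint = (7.000000 + 8.000000)/2 = 7.500000
  f(7.500000) = -33.125000
  f(mid) < 0, so root is in [7.500000, 8.000000]

Step 2: midpoint = (7.500000 + 8.000000)/2 = 7.750000
  f(7.750000) = 10.484375
  f(mid) > 0, so root is in [7.500000, 7.750000]

Step 3: midpoint = (7.500000 + 7.750000)/2 = 7.625000
  f(7.625000) = -11.677734
  f(mid) < 0, so root is in [7.625000, 7.750000]

Step 4: midpoint = (7.625000 + 7.750000)/2 = 7.687500
  f(7.687500) = -0.686768
  f(mid) < 0, so root is in [7.687500, 7.750000]

midpoint = 7.687500


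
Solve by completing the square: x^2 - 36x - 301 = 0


Start: x^2 - 36x - 301 = 0
Move constant: x^2 - 36x = 301
Half of -36 is -18, squared is 324
Add 324 to both sides: x^2 - 36x + 324 = 625
(x - 18)^2 = 625
x - 18 = ±25
x = 18 + 25 = 43 or x = 18 - 25 = -7

x = -7, x = 43


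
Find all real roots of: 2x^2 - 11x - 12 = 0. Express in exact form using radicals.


Using the quadratic formula: x = (-b ± sqrt(b^2 - 4ac)) / (2a)
Here a = 2, b = -11, c = -12
Discriminant = b^2 - 4ac = (-11)^2 - 4(2)(-12) = 121 + 96 = 217
Since discriminant = 217 > 0, there are two real roots.
x = (11 ± sqrt(217)) / 4
Numerically: x ≈ 6.4327 or x ≈ -0.9327

x = (11 + sqrt(217)) / 4 or x = (11 - sqrt(217)) / 4


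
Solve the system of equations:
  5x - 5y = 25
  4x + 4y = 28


Using Cramer's rule:
Determinant D = (5)(4) - (4)(-5) = 20 + 20 = 40
Dx = (25)(4) - (28)(-5) = 100 + 140 = 240
Dy = (5)(28) - (4)(25) = 140 - 100 = 40
x = Dx/D = 240/40 = 6
y = Dy/D = 40/40 = 1

x = 6, y = 1


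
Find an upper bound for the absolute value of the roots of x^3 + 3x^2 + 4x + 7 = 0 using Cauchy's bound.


Cauchy's bound: all roots r satisfy |r| <= 1 + max(|a_i/a_n|) for i = 0,...,n-1
where a_n is the leading coefficient.

Coefficients: [1, 3, 4, 7]
Leading coefficient a_n = 1
Ratios |a_i/a_n|: 3, 4, 7
Maximum ratio: 7
Cauchy's bound: |r| <= 1 + 7 = 8

Upper bound = 8


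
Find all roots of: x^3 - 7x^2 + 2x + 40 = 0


Let p(x) = x^3 - 7x^2 + 2x + 40. By the rational root theorem (leading coefficient 1), any rational root is an integer divisor of 40: try ±1, ±2, ... in turn.
Test x = 1: value = 36 ≠ 0.
Test x = -1: value = 30 ≠ 0.
Test x = 2: value = 24 ≠ 0.
Test x = -2: value = 0 ✓, so (x + 2) is a factor.
Synthetic division by (x + 2): bring down 1; 1(-2) - 7 = -9; (-9)(-2) + 2 = 20; 20(-2) + 40 = 0 → quotient x^2 - 9x + 20, remainder 0.
Solve the quadratic x^2 - 9x + 20 = 0: discriminant = (-9)^2 - 4(1)(20) = 81 - 80 = 1.
sqrt(1) = 1, so x = (9 ± 1)/2: x = 5 or x = 4.
Collecting all roots found:

x = -2, x = 4, x = 5


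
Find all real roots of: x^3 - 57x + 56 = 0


Let p(x) = x^3 - 57x + 56. By the rational root theorem (leading coefficient 1), any rational root is an integer divisor of 56: try ±1, ±2, ... in turn.
Test x = 1: value = 0 ✓, so (x - 1) is a factor.
Synthetic division by (x - 1): bring down 1; 1(1) + 0 = 1; 1(1) - 57 = -56; (-56)(1) + 56 = 0 → quotient x^2 + x - 56, remainder 0.
Solve the quadratic x^2 + x - 56 = 0: discriminant = 1^2 - 4(1)(-56) = 1 + 224 = 225.
sqrt(225) = 15, so x = (-1 ± 15)/2: x = 7 or x = -8.

x = -8, x = 1, x = 7


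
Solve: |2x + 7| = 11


An absolute value equation |expr| = 11 gives two cases:
Case 1: 2x + 7 = 11
  2x = 4, so x = 2
Case 2: 2x + 7 = -11
  2x = -18, so x = -9

x = -9, x = 2


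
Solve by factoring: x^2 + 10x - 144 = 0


We need two numbers that multiply to -144 and add to 10.
Those numbers are 18 and -8 (since 18 * (-8) = -144 and 18 + (-8) = 10).
So x^2 + 10x - 144 = (x + 18)(x - 8) = 0
Setting each factor to zero: x = -18 or x = 8

x = -18, x = 8


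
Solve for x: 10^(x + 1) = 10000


Express both sides with the same base.
10000 = 10^4
Since the bases match, equate exponents: x + 1 = 4
So x = 4 - (1) = 3

x = 3


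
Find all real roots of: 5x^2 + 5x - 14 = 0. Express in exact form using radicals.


Using the quadratic formula: x = (-b ± sqrt(b^2 - 4ac)) / (2a)
Here a = 5, b = 5, c = -14
Discriminant = b^2 - 4ac = 5^2 - 4(5)(-14) = 25 + 280 = 305
Since discriminant = 305 > 0, there are two real roots.
x = (-5 ± sqrt(305)) / 10
Numerically: x ≈ 1.2464 or x ≈ -2.2464

x = (-5 + sqrt(305)) / 10 or x = (-5 - sqrt(305)) / 10


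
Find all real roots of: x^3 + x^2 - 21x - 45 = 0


Let p(x) = x^3 + x^2 - 21x - 45. By the rational root theorem (leading coefficient 1), any rational root is an integer divisor of 45: try ±1, ±2, ... in turn.
Test x = 1: value = -64 ≠ 0.
Test x = -1: value = -24 ≠ 0.
Test x = 3: value = -72 ≠ 0.
Test x = -3: value = 0 ✓, so (x + 3) is a factor.
Synthetic division by (x + 3): bring down 1; 1(-3) + 1 = -2; (-2)(-3) - 21 = -15; (-15)(-3) - 45 = 0 → quotient x^2 - 2x - 15, remainder 0.
Solve the quadratic x^2 - 2x - 15 = 0: discriminant = (-2)^2 - 4(1)(-15) = 4 + 60 = 64.
sqrt(64) = 8, so x = (2 ± 8)/2: x = 5 or x = -3.

x = -3 (multiplicity 2), x = 5


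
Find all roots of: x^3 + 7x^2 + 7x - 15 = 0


Let p(x) = x^3 + 7x^2 + 7x - 15. By the rational root theorem (leading coefficient 1), any rational root is an integer divisor of 15: try ±1, ±2, ... in turn.
Test x = 1: value = 0 ✓, so (x - 1) is a factor.
Synthetic division by (x - 1): bring down 1; 1(1) + 7 = 8; 8(1) + 7 = 15; 15(1) - 15 = 0 → quotient x^2 + 8x + 15, remainder 0.
Solve the quadratic x^2 + 8x + 15 = 0: discriminant = 8^2 - 4(1)(15) = 64 - 60 = 4.
sqrt(4) = 2, so x = (-8 ± 2)/2: x = -3 or x = -5.
Collecting all roots found:

x = -5, x = -3, x = 1


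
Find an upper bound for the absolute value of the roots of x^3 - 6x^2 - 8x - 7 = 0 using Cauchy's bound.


Cauchy's bound: all roots r satisfy |r| <= 1 + max(|a_i/a_n|) for i = 0,...,n-1
where a_n is the leading coefficient.

Coefficients: [1, -6, -8, -7]
Leading coefficient a_n = 1
Ratios |a_i/a_n|: 6, 8, 7
Maximum ratio: 8
Cauchy's bound: |r| <= 1 + 8 = 9

Upper bound = 9


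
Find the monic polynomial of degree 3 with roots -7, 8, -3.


A monic polynomial with roots -7, 8, -3 is:
p(x) = (x + 7)(x - 8)(x + 3)
After multiplying by (x + 7): x + 7
After multiplying by (x - 8): x^2 - x - 56
After multiplying by (x + 3): x^3 + 2x^2 - 59x - 168

x^3 + 2x^2 - 59x - 168


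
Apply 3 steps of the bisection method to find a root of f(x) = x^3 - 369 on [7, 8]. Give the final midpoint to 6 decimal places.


f(x) = x^3 - 369
f(7) = -26 < 0
f(8) = 143 > 0

Step 1: midpoint = (7.000000 + 8.000000)/2 = 7.500000
  f(7.500000) = 52.875000
  f(mid) > 0, so root is in [7.000000, 7.500000]

Step 2: midpoint = (7.000000 + 7.500000)/2 = 7.250000
  f(7.250000) = 12.078125
  f(mid) > 0, so root is in [7.000000, 7.250000]

Step 3: midpoint = (7.000000 + 7.250000)/2 = 7.125000
  f(7.125000) = -7.294922
  f(mid) < 0, so root is in [7.125000, 7.250000]

midpoint = 7.125000


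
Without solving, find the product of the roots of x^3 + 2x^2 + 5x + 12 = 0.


By Vieta's formulas for x^3 + bx^2 + cx + d = 0:
  r1 + r2 + r3 = -b/a = -2
  r1*r2 + r1*r3 + r2*r3 = c/a = 5
  r1*r2*r3 = -d/a = -12


Product = -12


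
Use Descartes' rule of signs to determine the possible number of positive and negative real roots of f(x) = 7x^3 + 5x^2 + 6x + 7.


Descartes' rule of signs:

For positive roots, count sign changes in f(x) = 7x^3 + 5x^2 + 6x + 7:
Signs of coefficients: +, +, +, +
Number of sign changes: 0
Possible positive real roots: 0

For negative roots, examine f(-x) = -7x^3 + 5x^2 - 6x + 7:
Signs of coefficients: -, +, -, +
Number of sign changes: 3
Possible negative real roots: 3, 1

Positive roots: 0; Negative roots: 3 or 1


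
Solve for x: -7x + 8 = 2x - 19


Starting with: -7x + 8 = 2x - 19
Move all x terms to left: (-7 - 2)x = -19 - 8
Simplify: -9x = -27
Divide both sides by -9: x = 3

x = 3


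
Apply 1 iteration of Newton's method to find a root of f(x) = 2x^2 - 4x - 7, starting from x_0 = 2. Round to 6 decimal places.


Newton's method: x_(n+1) = x_n - f(x_n)/f'(x_n)
f(x) = 2x^2 - 4x - 7
f'(x) = 4x - 4

Iteration 1:
  f(2.000000) = -7.000000
  f'(2.000000) = 4.000000
  x_1 = 2.000000 - (-7.000000)/(4.000000) = 3.750000

x_1 = 3.750000


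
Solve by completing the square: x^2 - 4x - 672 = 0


Start: x^2 - 4x - 672 = 0
Move constant: x^2 - 4x = 672
Half of -4 is -2, squared is 4
Add 4 to both sides: x^2 - 4x + 4 = 676
(x - 2)^2 = 676
x - 2 = ±26
x = 2 + 26 = 28 or x = 2 - 26 = -24

x = -24, x = 28


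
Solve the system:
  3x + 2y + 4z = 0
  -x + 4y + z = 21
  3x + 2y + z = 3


Using Cramer's rule. Expand each determinant along the first row.
D  = 3*[4*1 - 1*2] - 2*[(-1)*1 - 1*3] + 4*[(-1)*2 - 4*3]
  = 3*(2) - 2*(-4) + 4*(-14) = -42
Dx = 0*[4*1 - 1*2] - 2*[21*1 - 1*3] + 4*[21*2 - 4*3]
  = 0*(2) - 2*(18) + 4*(30) = 84
Dy = 3*[21*1 - 1*3] - 0*[(-1)*1 - 1*3] + 4*[(-1)*3 - 21*3]
  = 3*(18) - 0*(-4) + 4*(-66) = -210
Dz = 3*[4*3 - 21*2] - 2*[(-1)*3 - 21*3] + 0*[(-1)*2 - 4*3]
  = 3*(-30) - 2*(-66) + 0*(-14) = 42
x = Dx/D = 84/-42 = -2, y = Dy/D = -210/-42 = 5, z = Dz/D = 42/-42 = -1
Check eq1: (3)(-2) + (2)(5) + (4)(-1) = 0 = 0 ✓
Check eq2: (-1)(-2) + (4)(5) + (1)(-1) = 21 = 21 ✓
Check eq3: (3)(-2) + (2)(5) + (1)(-1) = 3 = 3 ✓

x = -2, y = 5, z = -1


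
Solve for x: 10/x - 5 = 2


Subtract -5 from both sides: 10/x = 7
Multiply both sides by x: 10 = 7 * x
Divide by 7: x = 10/7

x = 10/7


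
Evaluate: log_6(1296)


We need the exponent such that 6^? = 1296
6^4 = 1296
Therefore log_6(1296) = 4

4


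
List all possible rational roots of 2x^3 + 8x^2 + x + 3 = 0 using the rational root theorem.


Rational root theorem: possible roots are ±p/q where:
  p divides the constant term (3): p ∈ {1, 3}
  q divides the leading coefficient (2): q ∈ {1, 2}

All possible rational roots: -3, -3/2, -1, -1/2, 1/2, 1, 3/2, 3

-3, -3/2, -1, -1/2, 1/2, 1, 3/2, 3


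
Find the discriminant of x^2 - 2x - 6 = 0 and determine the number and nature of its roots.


For ax^2 + bx + c = 0, discriminant D = b^2 - 4ac
Here a = 1, b = -2, c = -6
D = (-2)^2 - 4(1)(-6) = 4 + 24 = 28

D = 28 > 0 but not a perfect square
The equation has 2 distinct real irrational roots.

Discriminant = 28, 2 distinct real irrational roots


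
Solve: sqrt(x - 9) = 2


Square both sides: x - 9 = 2^2 = 4
x = 4 + 9 = 13
x = 13
Check: sqrt(1*13 - 9) = sqrt(4) = 2 ✓

x = 13


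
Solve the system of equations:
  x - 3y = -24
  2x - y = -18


Using Cramer's rule:
Determinant D = (1)(-1) - (2)(-3) = -1 + 6 = 5
Dx = (-24)(-1) - (-18)(-3) = 24 - 54 = -30
Dy = (1)(-18) - (2)(-24) = -18 + 48 = 30
x = Dx/D = -30/5 = -6
y = Dy/D = 30/5 = 6

x = -6, y = 6


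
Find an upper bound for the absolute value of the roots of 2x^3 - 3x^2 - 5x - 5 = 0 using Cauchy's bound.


Cauchy's bound: all roots r satisfy |r| <= 1 + max(|a_i/a_n|) for i = 0,...,n-1
where a_n is the leading coefficient.

Coefficients: [2, -3, -5, -5]
Leading coefficient a_n = 2
Ratios |a_i/a_n|: 3/2, 5/2, 5/2
Maximum ratio: 5/2
Cauchy's bound: |r| <= 1 + 5/2 = 7/2

Upper bound = 7/2


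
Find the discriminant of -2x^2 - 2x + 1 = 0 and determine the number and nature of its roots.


For ax^2 + bx + c = 0, discriminant D = b^2 - 4ac
Here a = -2, b = -2, c = 1
D = (-2)^2 - 4(-2)(1) = 4 + 8 = 12

D = 12 > 0 but not a perfect square
The equation has 2 distinct real irrational roots.

Discriminant = 12, 2 distinct real irrational roots


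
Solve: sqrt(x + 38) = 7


Square both sides: x + 38 = 7^2 = 49
x = 49 - 38 = 11
x = 11
Check: sqrt(1*11 + 38) = sqrt(49) = 7 ✓

x = 11


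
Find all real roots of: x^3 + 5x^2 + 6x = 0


The constant term is 0, so x = 0 is a root. Factor out x:
  x(x^2 + 5x + 6) = 0
Solve the quadratic x^2 + 5x + 6 = 0: discriminant = 5^2 - 4(1)(6) = 25 - 24 = 1.
sqrt(1) = 1, so x = (-5 ± 1)/2: x = -2 or x = -3.

x = -3, x = -2, x = 0


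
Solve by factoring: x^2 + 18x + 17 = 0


We need two numbers that multiply to 17 and add to 18.
Those numbers are 17 and 1 (since 17 * 1 = 17 and 17 + 1 = 18).
So x^2 + 18x + 17 = (x + 17)(x + 1) = 0
Setting each factor to zero: x = -17 or x = -1

x = -17, x = -1


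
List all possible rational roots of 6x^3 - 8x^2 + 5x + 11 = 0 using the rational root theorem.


Rational root theorem: possible roots are ±p/q where:
  p divides the constant term (11): p ∈ {1, 11}
  q divides the leading coefficient (6): q ∈ {1, 2, 3, 6}

All possible rational roots: -11, -11/2, -11/3, -11/6, -1, -1/2, -1/3, -1/6, 1/6, 1/3, 1/2, 1, 11/6, 11/3, 11/2, 11

-11, -11/2, -11/3, -11/6, -1, -1/2, -1/3, -1/6, 1/6, 1/3, 1/2, 1, 11/6, 11/3, 11/2, 11


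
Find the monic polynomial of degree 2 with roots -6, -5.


A monic polynomial with roots -6, -5 is:
p(x) = (x + 6)(x + 5)
After multiplying by (x + 6): x + 6
After multiplying by (x + 5): x^2 + 11x + 30

x^2 + 11x + 30


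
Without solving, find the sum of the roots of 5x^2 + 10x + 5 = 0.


By Vieta's formulas for ax^2 + bx + c = 0:
  Sum of roots = -b/a
  Product of roots = c/a

Here a = 5, b = 10, c = 5
Sum = -(10)/5 = -2
Product = 5/5 = 1

Sum = -2


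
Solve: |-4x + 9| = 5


An absolute value equation |expr| = 5 gives two cases:
Case 1: -4x + 9 = 5
  -4x = -4, so x = 1
Case 2: -4x + 9 = -5
  -4x = -14, so x = 7/2

x = 1, x = 7/2


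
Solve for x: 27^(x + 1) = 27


Express both sides with the same base.
27 = 27^1
Since the bases match, equate exponents: x + 1 = 1
So x = 1 - (1) = 0

x = 0


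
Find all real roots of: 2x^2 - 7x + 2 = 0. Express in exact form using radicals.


Using the quadratic formula: x = (-b ± sqrt(b^2 - 4ac)) / (2a)
Here a = 2, b = -7, c = 2
Discriminant = b^2 - 4ac = (-7)^2 - 4(2)(2) = 49 - 16 = 33
Since discriminant = 33 > 0, there are two real roots.
x = (7 ± sqrt(33)) / 4
Numerically: x ≈ 3.1861 or x ≈ 0.3139

x = (7 + sqrt(33)) / 4 or x = (7 - sqrt(33)) / 4


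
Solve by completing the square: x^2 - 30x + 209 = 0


Start: x^2 - 30x + 209 = 0
Move constant: x^2 - 30x = -209
Half of -30 is -15, squared is 225
Add 225 to both sides: x^2 - 30x + 225 = 16
(x - 15)^2 = 16
x - 15 = ±4
x = 15 + 4 = 19 or x = 15 - 4 = 11

x = 11, x = 19


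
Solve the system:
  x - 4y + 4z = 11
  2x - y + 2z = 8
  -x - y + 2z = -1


Using Cramer's rule. Expand each determinant along the first row.
D  = 1*[(-1)*2 - 2*(-1)] - (-4)*[2*2 - 2*(-1)] + 4*[2*(-1) - (-1)*(-1)]
  = 1*(0) - (-4)*(6) + 4*(-3) = 12
Dx = 11*[(-1)*2 - 2*(-1)] - (-4)*[8*2 - 2*(-1)] + 4*[8*(-1) - (-1)*(-1)]
  = 11*(0) - (-4)*(18) + 4*(-9) = 36
Dy = 1*[8*2 - 2*(-1)] - 11*[2*2 - 2*(-1)] + 4*[2*(-1) - 8*(-1)]
  = 1*(18) - 11*(6) + 4*(6) = -24
Dz = 1*[(-1)*(-1) - 8*(-1)] - (-4)*[2*(-1) - 8*(-1)] + 11*[2*(-1) - (-1)*(-1)]
  = 1*(9) - (-4)*(6) + 11*(-3) = 0
x = Dx/D = 36/12 = 3, y = Dy/D = -24/12 = -2, z = Dz/D = 0/12 = 0
Check eq1: (1)(3) + (-4)(-2) + (4)(0) = 11 = 11 ✓
Check eq2: (2)(3) + (-1)(-2) + (2)(0) = 8 = 8 ✓
Check eq3: (-1)(3) + (-1)(-2) + (2)(0) = -1 = -1 ✓

x = 3, y = -2, z = 0


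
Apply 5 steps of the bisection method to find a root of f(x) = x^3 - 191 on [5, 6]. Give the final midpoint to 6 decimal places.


f(x) = x^3 - 191
f(5) = -66 < 0
f(6) = 25 > 0

Step 1: midpoint = (5.000000 + 6.000000)/2 = 5.500000
  f(5.500000) = -24.625000
  f(mid) < 0, so root is in [5.500000, 6.000000]

Step 2: midpoint = (5.500000 + 6.000000)/2 = 5.750000
  f(5.750000) = -0.890625
  f(mid) < 0, so root is in [5.750000, 6.000000]

Step 3: midpoint = (5.750000 + 6.000000)/2 = 5.875000
  f(5.875000) = 11.779297
  f(mid) > 0, so root is in [5.750000, 5.875000]

Step 4: midpoint = (5.750000 + 5.875000)/2 = 5.812500
  f(5.812500) = 5.376221
  f(mid) > 0, so root is in [5.750000, 5.812500]

Step 5: midpoint = (5.750000 + 5.812500)/2 = 5.781250
  f(5.781250) = 2.225861
  f(mid) > 0, so root is in [5.750000, 5.781250]

midpoint = 5.781250


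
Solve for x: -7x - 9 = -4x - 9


Starting with: -7x - 9 = -4x - 9
Move all x terms to left: (-7 + 4)x = -9 + 9
Simplify: -3x = 0
Divide both sides by -3: x = 0

x = 0


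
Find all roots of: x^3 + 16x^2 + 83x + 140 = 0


Let p(x) = x^3 + 16x^2 + 83x + 140. By the rational root theorem (leading coefficient 1), any rational root is an integer divisor of 140: try ±1, ±2, ... in turn.
Test x = 1: value = 240 ≠ 0.
Test x = -1: value = 72 ≠ 0.
Test x = 2: value = 378 ≠ 0.
Test x = -2: value = 30 ≠ 0.
Test x = 4: value = 792 ≠ 0.
Test x = -4: value = 0 ✓, so (x + 4) is a factor.
Synthetic division by (x + 4): bring down 1; 1(-4) + 16 = 12; 12(-4) + 83 = 35; 35(-4) + 140 = 0 → quotient x^2 + 12x + 35, remainder 0.
Solve the quadratic x^2 + 12x + 35 = 0: discriminant = 12^2 - 4(1)(35) = 144 - 140 = 4.
sqrt(4) = 2, so x = (-12 ± 2)/2: x = -5 or x = -7.
Collecting all roots found:

x = -7, x = -5, x = -4


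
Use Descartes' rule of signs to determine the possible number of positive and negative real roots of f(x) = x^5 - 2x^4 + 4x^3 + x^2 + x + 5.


Descartes' rule of signs:

For positive roots, count sign changes in f(x) = x^5 - 2x^4 + 4x^3 + x^2 + x + 5:
Signs of coefficients: +, -, +, +, +, +
Number of sign changes: 2
Possible positive real roots: 2, 0

For negative roots, examine f(-x) = -x^5 - 2x^4 - 4x^3 + x^2 - x + 5:
Signs of coefficients: -, -, -, +, -, +
Number of sign changes: 3
Possible negative real roots: 3, 1

Positive roots: 2 or 0; Negative roots: 3 or 1


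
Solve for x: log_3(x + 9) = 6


Convert to exponential form: x + 9 = 3^6 = 729
x = 729 - 9 = 720
Check: log_3(720 + 9) = log_3(729) = log_3(729) = 6 ✓

x = 720


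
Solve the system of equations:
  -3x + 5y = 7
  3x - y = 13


Using Cramer's rule:
Determinant D = (-3)(-1) - (3)(5) = 3 - 15 = -12
Dx = (7)(-1) - (13)(5) = -7 - 65 = -72
Dy = (-3)(13) - (3)(7) = -39 - 21 = -60
x = Dx/D = -72/-12 = 6
y = Dy/D = -60/-12 = 5

x = 6, y = 5


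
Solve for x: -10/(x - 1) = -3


Multiply both sides by (x - 1): -10 = -3(x - 1)
Distribute: -10 = -3x + 3
-3x = -10 - 3 = -13
x = 13/3

x = 13/3


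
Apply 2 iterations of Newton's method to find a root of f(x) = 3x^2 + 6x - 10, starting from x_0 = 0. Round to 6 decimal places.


Newton's method: x_(n+1) = x_n - f(x_n)/f'(x_n)
f(x) = 3x^2 + 6x - 10
f'(x) = 6x + 6

Iteration 1:
  f(0.000000) = -10.000000
  f'(0.000000) = 6.000000
  x_1 = 0.000000 - (-10.000000)/(6.000000) = 1.666667

Iteration 2:
  f(1.666667) = 8.333333
  f'(1.666667) = 16.000000
  x_2 = 1.666667 - (8.333333)/(16.000000) = 1.145833

x_2 = 1.145833


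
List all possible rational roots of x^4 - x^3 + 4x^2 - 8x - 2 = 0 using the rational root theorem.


Rational root theorem: possible roots are ±p/q where:
  p divides the constant term (-2): p ∈ {1, 2}
  q divides the leading coefficient (1): q ∈ {1}

All possible rational roots: -2, -1, 1, 2

-2, -1, 1, 2


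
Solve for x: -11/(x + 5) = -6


Multiply both sides by (x + 5): -11 = -6(x + 5)
Distribute: -11 = -6x - 30
-6x = -11 + 30 = 19
x = -19/6

x = -19/6


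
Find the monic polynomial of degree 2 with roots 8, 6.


A monic polynomial with roots 8, 6 is:
p(x) = (x - 8)(x - 6)
After multiplying by (x - 8): x - 8
After multiplying by (x - 6): x^2 - 14x + 48

x^2 - 14x + 48


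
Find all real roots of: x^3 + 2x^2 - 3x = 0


The constant term is 0, so x = 0 is a root. Factor out x:
  x(x^2 + 2x - 3) = 0
Solve the quadratic x^2 + 2x - 3 = 0: discriminant = 2^2 - 4(1)(-3) = 4 + 12 = 16.
sqrt(16) = 4, so x = (-2 ± 4)/2: x = 1 or x = -3.

x = -3, x = 0, x = 1


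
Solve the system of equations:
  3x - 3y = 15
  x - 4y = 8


Using Cramer's rule:
Determinant D = (3)(-4) - (1)(-3) = -12 + 3 = -9
Dx = (15)(-4) - (8)(-3) = -60 + 24 = -36
Dy = (3)(8) - (1)(15) = 24 - 15 = 9
x = Dx/D = -36/-9 = 4
y = Dy/D = 9/-9 = -1

x = 4, y = -1


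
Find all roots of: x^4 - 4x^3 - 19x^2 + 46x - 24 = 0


Let p(x) = x^4 - 4x^3 - 19x^2 + 46x - 24. By the rational root theorem (leading coefficient 1), any rational root is an integer divisor of 24: try ±1, ±2, ... in turn.
Test x = 1: value = 0 ✓, so (x - 1) is a factor.
Synthetic division by (x - 1): bring down 1; 1(1) - 4 = -3; (-3)(1) - 19 = -22; (-22)(1) + 46 = 24; 24(1) - 24 = 0 → quotient x^3 - 3x^2 - 22x + 24, remainder 0.
Continue with the quotient x^3 - 3x^2 - 22x + 24 (candidates must divide 24; re-test x = 1 first in case it repeats).
Test x = 1: value = 0 ✓, so (x - 1) is a factor.
Synthetic division by (x - 1): bring down 1; 1(1) - 3 = -2; (-2)(1) - 22 = -24; (-24)(1) + 24 = 0 → quotient x^2 - 2x - 24, remainder 0.
Solve the quadratic x^2 - 2x - 24 = 0: discriminant = (-2)^2 - 4(1)(-24) = 4 + 96 = 100.
sqrt(100) = 10, so x = (2 ± 10)/2: x = 6 or x = -4.
Collecting all roots found:

x = -4, x = 1 (multiplicity 2), x = 6


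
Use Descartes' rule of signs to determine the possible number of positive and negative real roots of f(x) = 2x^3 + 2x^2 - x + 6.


Descartes' rule of signs:

For positive roots, count sign changes in f(x) = 2x^3 + 2x^2 - x + 6:
Signs of coefficients: +, +, -, +
Number of sign changes: 2
Possible positive real roots: 2, 0

For negative roots, examine f(-x) = -2x^3 + 2x^2 + x + 6:
Signs of coefficients: -, +, +, +
Number of sign changes: 1
Possible negative real roots: 1

Positive roots: 2 or 0; Negative roots: 1


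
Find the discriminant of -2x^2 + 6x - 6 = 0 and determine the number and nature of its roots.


For ax^2 + bx + c = 0, discriminant D = b^2 - 4ac
Here a = -2, b = 6, c = -6
D = (6)^2 - 4(-2)(-6) = 36 - 48 = -12

D = -12 < 0
The equation has no real roots (2 complex conjugate roots).

Discriminant = -12, no real roots (2 complex conjugate roots)


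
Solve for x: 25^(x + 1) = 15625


Express both sides with the same base.
15625 = 25^3
Since the bases match, equate exponents: x + 1 = 3
So x = 3 - (1) = 2

x = 2


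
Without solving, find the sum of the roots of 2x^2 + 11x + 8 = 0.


By Vieta's formulas for ax^2 + bx + c = 0:
  Sum of roots = -b/a
  Product of roots = c/a

Here a = 2, b = 11, c = 8
Sum = -(11)/2 = -11/2
Product = 8/2 = 4

Sum = -11/2


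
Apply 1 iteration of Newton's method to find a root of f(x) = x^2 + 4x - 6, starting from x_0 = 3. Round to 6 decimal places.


Newton's method: x_(n+1) = x_n - f(x_n)/f'(x_n)
f(x) = x^2 + 4x - 6
f'(x) = 2x + 4

Iteration 1:
  f(3.000000) = 15.000000
  f'(3.000000) = 10.000000
  x_1 = 3.000000 - (15.000000)/(10.000000) = 1.500000

x_1 = 1.500000


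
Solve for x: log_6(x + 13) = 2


Convert to exponential form: x + 13 = 6^2 = 36
x = 36 - 13 = 23
Check: log_6(23 + 13) = log_6(36) = log_6(36) = 2 ✓

x = 23


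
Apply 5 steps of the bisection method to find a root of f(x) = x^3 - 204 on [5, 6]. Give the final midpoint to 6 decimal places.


f(x) = x^3 - 204
f(5) = -79 < 0
f(6) = 12 > 0

Step 1: midpoint = (5.000000 + 6.000000)/2 = 5.500000
  f(5.500000) = -37.625000
  f(mid) < 0, so root is in [5.500000, 6.000000]

Step 2: midpoint = (5.500000 + 6.000000)/2 = 5.750000
  f(5.750000) = -13.890625
  f(mid) < 0, so root is in [5.750000, 6.000000]

Step 3: midpoint = (5.750000 + 6.000000)/2 = 5.875000
  f(5.875000) = -1.220703
  f(mid) < 0, so root is in [5.875000, 6.000000]

Step 4: midpoint = (5.875000 + 6.000000)/2 = 5.937500
  f(5.937500) = 5.320068
  f(mid) > 0, so root is in [5.875000, 5.937500]

Step 5: midpoint = (5.875000 + 5.937500)/2 = 5.906250
  f(5.906250) = 2.032379
  f(mid) > 0, so root is in [5.875000, 5.906250]

midpoint = 5.906250


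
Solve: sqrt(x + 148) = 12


Square both sides: x + 148 = 12^2 = 144
x = 144 - 148 = -4
x = -4
Check: sqrt(1*(-4) + 148) = sqrt(144) = 12 ✓

x = -4


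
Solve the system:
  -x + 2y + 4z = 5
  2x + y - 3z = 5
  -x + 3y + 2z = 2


Using Cramer's rule. Expand each determinant along the first row.
D  = (-1)*[1*2 - (-3)*3] - 2*[2*2 - (-3)*(-1)] + 4*[2*3 - 1*(-1)]
  = (-1)*(11) - 2*(1) + 4*(7) = 15
Dx = 5*[1*2 - (-3)*3] - 2*[5*2 - (-3)*2] + 4*[5*3 - 1*2]
  = 5*(11) - 2*(16) + 4*(13) = 75
Dy = (-1)*[5*2 - (-3)*2] - 5*[2*2 - (-3)*(-1)] + 4*[2*2 - 5*(-1)]
  = (-1)*(16) - 5*(1) + 4*(9) = 15
Dz = (-1)*[1*2 - 5*3] - 2*[2*2 - 5*(-1)] + 5*[2*3 - 1*(-1)]
  = (-1)*(-13) - 2*(9) + 5*(7) = 30
x = Dx/D = 75/15 = 5, y = Dy/D = 15/15 = 1, z = Dz/D = 30/15 = 2
Check eq1: (-1)(5) + (2)(1) + (4)(2) = 5 = 5 ✓
Check eq2: (2)(5) + (1)(1) + (-3)(2) = 5 = 5 ✓
Check eq3: (-1)(5) + (3)(1) + (2)(2) = 2 = 2 ✓

x = 5, y = 1, z = 2


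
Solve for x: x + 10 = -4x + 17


Starting with: x + 10 = -4x + 17
Move all x terms to left: (1 + 4)x = 17 - 10
Simplify: 5x = 7
Divide both sides by 5: x = 7/5

x = 7/5


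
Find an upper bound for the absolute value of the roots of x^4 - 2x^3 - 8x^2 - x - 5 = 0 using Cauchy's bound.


Cauchy's bound: all roots r satisfy |r| <= 1 + max(|a_i/a_n|) for i = 0,...,n-1
where a_n is the leading coefficient.

Coefficients: [1, -2, -8, -1, -5]
Leading coefficient a_n = 1
Ratios |a_i/a_n|: 2, 8, 1, 5
Maximum ratio: 8
Cauchy's bound: |r| <= 1 + 8 = 9

Upper bound = 9


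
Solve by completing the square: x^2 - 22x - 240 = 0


Start: x^2 - 22x - 240 = 0
Move constant: x^2 - 22x = 240
Half of -22 is -11, squared is 121
Add 121 to both sides: x^2 - 22x + 121 = 361
(x - 11)^2 = 361
x - 11 = ±19
x = 11 + 19 = 30 or x = 11 - 19 = -8

x = -8, x = 30


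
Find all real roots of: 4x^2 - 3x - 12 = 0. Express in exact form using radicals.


Using the quadratic formula: x = (-b ± sqrt(b^2 - 4ac)) / (2a)
Here a = 4, b = -3, c = -12
Discriminant = b^2 - 4ac = (-3)^2 - 4(4)(-12) = 9 + 192 = 201
Since discriminant = 201 > 0, there are two real roots.
x = (3 ± sqrt(201)) / 8
Numerically: x ≈ 2.1472 or x ≈ -1.3972

x = (3 + sqrt(201)) / 8 or x = (3 - sqrt(201)) / 8


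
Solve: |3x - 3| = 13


An absolute value equation |expr| = 13 gives two cases:
Case 1: 3x - 3 = 13
  3x = 16, so x = 16/3
Case 2: 3x - 3 = -13
  3x = -10, so x = -10/3

x = -10/3, x = 16/3


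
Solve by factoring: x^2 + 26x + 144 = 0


We need two numbers that multiply to 144 and add to 26.
Those numbers are 18 and 8 (since 18 * 8 = 144 and 18 + 8 = 26).
So x^2 + 26x + 144 = (x + 18)(x + 8) = 0
Setting each factor to zero: x = -18 or x = -8

x = -18, x = -8


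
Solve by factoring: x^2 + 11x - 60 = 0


We need two numbers that multiply to -60 and add to 11.
Those numbers are 15 and -4 (since 15 * (-4) = -60 and 15 + (-4) = 11).
So x^2 + 11x - 60 = (x + 15)(x - 4) = 0
Setting each factor to zero: x = -15 or x = 4

x = -15, x = 4


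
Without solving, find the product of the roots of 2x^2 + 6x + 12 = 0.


By Vieta's formulas for ax^2 + bx + c = 0:
  Sum of roots = -b/a
  Product of roots = c/a

Here a = 2, b = 6, c = 12
Sum = -(6)/2 = -3
Product = 12/2 = 6

Product = 6


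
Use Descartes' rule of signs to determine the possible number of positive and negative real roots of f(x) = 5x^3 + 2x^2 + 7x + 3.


Descartes' rule of signs:

For positive roots, count sign changes in f(x) = 5x^3 + 2x^2 + 7x + 3:
Signs of coefficients: +, +, +, +
Number of sign changes: 0
Possible positive real roots: 0

For negative roots, examine f(-x) = -5x^3 + 2x^2 - 7x + 3:
Signs of coefficients: -, +, -, +
Number of sign changes: 3
Possible negative real roots: 3, 1

Positive roots: 0; Negative roots: 3 or 1


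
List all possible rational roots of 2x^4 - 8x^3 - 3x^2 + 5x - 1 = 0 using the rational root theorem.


Rational root theorem: possible roots are ±p/q where:
  p divides the constant term (-1): p ∈ {1}
  q divides the leading coefficient (2): q ∈ {1, 2}

All possible rational roots: -1, -1/2, 1/2, 1

-1, -1/2, 1/2, 1


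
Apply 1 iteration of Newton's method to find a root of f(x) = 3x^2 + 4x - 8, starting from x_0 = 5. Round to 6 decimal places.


Newton's method: x_(n+1) = x_n - f(x_n)/f'(x_n)
f(x) = 3x^2 + 4x - 8
f'(x) = 6x + 4

Iteration 1:
  f(5.000000) = 87.000000
  f'(5.000000) = 34.000000
  x_1 = 5.000000 - (87.000000)/(34.000000) = 2.441176

x_1 = 2.441176


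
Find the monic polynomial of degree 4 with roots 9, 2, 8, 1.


A monic polynomial with roots 9, 2, 8, 1 is:
p(x) = (x - 9)(x - 2)(x - 8)(x - 1)
After multiplying by (x - 9): x - 9
After multiplying by (x - 2): x^2 - 11x + 18
After multiplying by (x - 8): x^3 - 19x^2 + 106x - 144
After multiplying by (x - 1): x^4 - 20x^3 + 125x^2 - 250x + 144

x^4 - 20x^3 + 125x^2 - 250x + 144


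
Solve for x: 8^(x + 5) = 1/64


Express both sides with the same base.
1/64 = 8^(-2)
Since the bases match, equate exponents: x + 5 = -2
So x = -2 - (5) = -7

x = -7


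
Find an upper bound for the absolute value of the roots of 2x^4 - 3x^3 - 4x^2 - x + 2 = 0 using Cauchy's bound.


Cauchy's bound: all roots r satisfy |r| <= 1 + max(|a_i/a_n|) for i = 0,...,n-1
where a_n is the leading coefficient.

Coefficients: [2, -3, -4, -1, 2]
Leading coefficient a_n = 2
Ratios |a_i/a_n|: 3/2, 2, 1/2, 1
Maximum ratio: 2
Cauchy's bound: |r| <= 1 + 2 = 3

Upper bound = 3


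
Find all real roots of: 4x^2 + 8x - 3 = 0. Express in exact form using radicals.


Using the quadratic formula: x = (-b ± sqrt(b^2 - 4ac)) / (2a)
Here a = 4, b = 8, c = -3
Discriminant = b^2 - 4ac = 8^2 - 4(4)(-3) = 64 + 48 = 112
Since discriminant = 112 > 0, there are two real roots.
x = (-8 ± 4*sqrt(7)) / 8
Simplifying: x = (-2 ± sqrt(7)) / 2
Numerically: x ≈ 0.3229 or x ≈ -2.3229

x = (-2 + sqrt(7)) / 2 or x = (-2 - sqrt(7)) / 2


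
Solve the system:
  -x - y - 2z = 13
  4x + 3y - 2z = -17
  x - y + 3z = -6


Using Cramer's rule. Expand each determinant along the first row.
D  = (-1)*[3*3 - (-2)*(-1)] - (-1)*[4*3 - (-2)*1] + (-2)*[4*(-1) - 3*1]
  = (-1)*(7) - (-1)*(14) + (-2)*(-7) = 21
Dx = 13*[3*3 - (-2)*(-1)] - (-1)*[(-17)*3 - (-2)*(-6)] + (-2)*[(-17)*(-1) - 3*(-6)]
  = 13*(7) - (-1)*(-63) + (-2)*(35) = -42
Dy = (-1)*[(-17)*3 - (-2)*(-6)] - 13*[4*3 - (-2)*1] + (-2)*[4*(-6) - (-17)*1]
  = (-1)*(-63) - 13*(14) + (-2)*(-7) = -105
Dz = (-1)*[3*(-6) - (-17)*(-1)] - (-1)*[4*(-6) - (-17)*1] + 13*[4*(-1) - 3*1]
  = (-1)*(-35) - (-1)*(-7) + 13*(-7) = -63
x = Dx/D = -42/21 = -2, y = Dy/D = -105/21 = -5, z = Dz/D = -63/21 = -3
Check eq1: (-1)(-2) + (-1)(-5) + (-2)(-3) = 13 = 13 ✓
Check eq2: (4)(-2) + (3)(-5) + (-2)(-3) = -17 = -17 ✓
Check eq3: (1)(-2) + (-1)(-5) + (3)(-3) = -6 = -6 ✓

x = -2, y = -5, z = -3


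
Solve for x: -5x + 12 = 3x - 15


Starting with: -5x + 12 = 3x - 15
Move all x terms to left: (-5 - 3)x = -15 - 12
Simplify: -8x = -27
Divide both sides by -8: x = 27/8

x = 27/8


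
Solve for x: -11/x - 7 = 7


Subtract -7 from both sides: -11/x = 14
Multiply both sides by x: -11 = 14 * x
Divide by 14: x = -11/14

x = -11/14


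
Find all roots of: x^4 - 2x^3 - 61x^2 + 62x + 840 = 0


Let p(x) = x^4 - 2x^3 - 61x^2 + 62x + 840. By the rational root theorem (leading coefficient 1), any rational root is an integer divisor of 840: try ±1, ±2, ... in turn.
Test x = 1: value = 840 ≠ 0.
Test x = -1: value = 720 ≠ 0.
Test x = 2: value = 720 ≠ 0.
Test x = -2: value = 504 ≠ 0.
Test x = 3: value = 504 ≠ 0.
Test x = -3: value = 240 ≠ 0.
Test x = 4: value = 240 ≠ 0.
Test x = -4: value = 0 ✓, so (x + 4) is a factor.
Synthetic division by (x + 4): bring down 1; 1(-4) - 2 = -6; (-6)(-4) - 61 = -37; (-37)(-4) + 62 = 210; 210(-4) + 840 = 0 → quotient x^3 - 6x^2 - 37x + 210, remainder 0.
Continue with the quotient x^3 - 6x^2 - 37x + 210 (candidates must divide 210).
Test x = 5: value = 0 ✓, so (x - 5) is a factor.
Synthetic division by (x - 5): bring down 1; 1(5) - 6 = -1; (-1)(5) - 37 = -42; (-42)(5) + 210 = 0 → quotient x^2 - x - 42, remainder 0.
Solve the quadratic x^2 - x - 42 = 0: discriminant = (-1)^2 - 4(1)(-42) = 1 + 168 = 169.
sqrt(169) = 13, so x = (1 ± 13)/2: x = 7 or x = -6.
Collecting all roots found:

x = -6, x = -4, x = 5, x = 7


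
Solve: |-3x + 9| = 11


An absolute value equation |expr| = 11 gives two cases:
Case 1: -3x + 9 = 11
  -3x = 2, so x = -2/3
Case 2: -3x + 9 = -11
  -3x = -20, so x = 20/3

x = -2/3, x = 20/3


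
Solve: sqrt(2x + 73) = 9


Square both sides: 2x + 73 = 9^2 = 81
2x = 81 - 73 = 8
x = 4
Check: sqrt(2*4 + 73) = sqrt(81) = 9 ✓

x = 4


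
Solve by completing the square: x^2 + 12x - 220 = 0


Start: x^2 + 12x - 220 = 0
Move constant: x^2 + 12x = 220
Half of 12 is 6, squared is 36
Add 36 to both sides: x^2 + 12x + 36 = 256
(x + 6)^2 = 256
x + 6 = ±16
x = -6 + 16 = 10 or x = -6 - 16 = -22

x = -22, x = 10


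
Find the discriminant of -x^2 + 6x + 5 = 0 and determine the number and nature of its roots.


For ax^2 + bx + c = 0, discriminant D = b^2 - 4ac
Here a = -1, b = 6, c = 5
D = (6)^2 - 4(-1)(5) = 36 + 20 = 56

D = 56 > 0 but not a perfect square
The equation has 2 distinct real irrational roots.

Discriminant = 56, 2 distinct real irrational roots


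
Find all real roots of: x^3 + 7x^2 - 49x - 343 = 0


Let p(x) = x^3 + 7x^2 - 49x - 343. By the rational root theorem (leading coefficient 1), any rational root is an integer divisor of 343: try ±1, ±2, ... in turn.
Test x = 1: value = -384 ≠ 0.
Test x = -1: value = -288 ≠ 0.
Test x = 7: value = 0 ✓, so (x - 7) is a factor.
Synthetic division by (x - 7): bring down 1; 1(7) + 7 = 14; 14(7) - 49 = 49; 49(7) - 343 = 0 → quotient x^2 + 14x + 49, remainder 0.
Solve the quadratic x^2 + 14x + 49 = 0: discriminant = 14^2 - 4(1)(49) = 196 - 196 = 0.
Discriminant = 0, so a double root: x = -14/2 = -7.

x = -7 (multiplicity 2), x = 7


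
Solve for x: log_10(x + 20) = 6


Convert to exponential form: x + 20 = 10^6 = 1000000
x = 1000000 - 20 = 999980
Check: log_10(999980 + 20) = log_10(1000000) = log_10(1000000) = 6 ✓

x = 999980


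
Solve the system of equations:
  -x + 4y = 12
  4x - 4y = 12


Using Cramer's rule:
Determinant D = (-1)(-4) - (4)(4) = 4 - 16 = -12
Dx = (12)(-4) - (12)(4) = -48 - 48 = -96
Dy = (-1)(12) - (4)(12) = -12 - 48 = -60
x = Dx/D = -96/-12 = 8
y = Dy/D = -60/-12 = 5

x = 8, y = 5


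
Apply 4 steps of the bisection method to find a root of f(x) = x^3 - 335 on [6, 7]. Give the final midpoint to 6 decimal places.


f(x) = x^3 - 335
f(6) = -119 < 0
f(7) = 8 > 0

Step 1: midpoint = (6.000000 + 7.000000)/2 = 6.500000
  f(6.500000) = -60.375000
  f(mid) < 0, so root is in [6.500000, 7.000000]

Step 2: midpoint = (6.500000 + 7.000000)/2 = 6.750000
  f(6.750000) = -27.453125
  f(mid) < 0, so root is in [6.750000, 7.000000]

Step 3: midpoint = (6.750000 + 7.000000)/2 = 6.875000
  f(6.875000) = -10.048828
  f(mid) < 0, so root is in [6.875000, 7.000000]

Step 4: midpoint = (6.875000 + 7.000000)/2 = 6.937500
  f(6.937500) = -1.105713
  f(mid) < 0, so root is in [6.937500, 7.000000]

midpoint = 6.937500


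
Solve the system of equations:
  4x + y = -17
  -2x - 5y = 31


Using Cramer's rule:
Determinant D = (4)(-5) - (-2)(1) = -20 + 2 = -18
Dx = (-17)(-5) - (31)(1) = 85 - 31 = 54
Dy = (4)(31) - (-2)(-17) = 124 - 34 = 90
x = Dx/D = 54/-18 = -3
y = Dy/D = 90/-18 = -5

x = -3, y = -5


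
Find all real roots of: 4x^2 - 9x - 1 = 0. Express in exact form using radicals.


Using the quadratic formula: x = (-b ± sqrt(b^2 - 4ac)) / (2a)
Here a = 4, b = -9, c = -1
Discriminant = b^2 - 4ac = (-9)^2 - 4(4)(-1) = 81 + 16 = 97
Since discriminant = 97 > 0, there are two real roots.
x = (9 ± sqrt(97)) / 8
Numerically: x ≈ 2.3561 or x ≈ -0.1061

x = (9 + sqrt(97)) / 8 or x = (9 - sqrt(97)) / 8


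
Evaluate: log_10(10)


We need the exponent such that 10^? = 10
10^1 = 10
Therefore log_10(10) = 1

1


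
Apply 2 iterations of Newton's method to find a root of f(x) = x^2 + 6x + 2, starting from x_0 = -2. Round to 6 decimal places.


Newton's method: x_(n+1) = x_n - f(x_n)/f'(x_n)
f(x) = x^2 + 6x + 2
f'(x) = 2x + 6

Iteration 1:
  f(-2.000000) = -6.000000
  f'(-2.000000) = 2.000000
  x_1 = -2.000000 - (-6.000000)/(2.000000) = 1.000000

Iteration 2:
  f(1.000000) = 9.000000
  f'(1.000000) = 8.000000
  x_2 = 1.000000 - (9.000000)/(8.000000) = -0.125000

x_2 = -0.125000


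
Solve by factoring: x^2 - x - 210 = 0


We need two numbers that multiply to -210 and add to -1.
Those numbers are 14 and -15 (since 14 * (-15) = -210 and 14 + (-15) = -1).
So x^2 - x - 210 = (x + 14)(x - 15) = 0
Setting each factor to zero: x = -14 or x = 15

x = -14, x = 15


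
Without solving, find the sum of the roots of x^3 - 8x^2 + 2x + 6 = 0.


By Vieta's formulas for x^3 + bx^2 + cx + d = 0:
  r1 + r2 + r3 = -b/a = 8
  r1*r2 + r1*r3 + r2*r3 = c/a = 2
  r1*r2*r3 = -d/a = -6


Sum = 8


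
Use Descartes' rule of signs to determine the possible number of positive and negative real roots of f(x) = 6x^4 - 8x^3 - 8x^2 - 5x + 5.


Descartes' rule of signs:

For positive roots, count sign changes in f(x) = 6x^4 - 8x^3 - 8x^2 - 5x + 5:
Signs of coefficients: +, -, -, -, +
Number of sign changes: 2
Possible positive real roots: 2, 0

For negative roots, examine f(-x) = 6x^4 + 8x^3 - 8x^2 + 5x + 5:
Signs of coefficients: +, +, -, +, +
Number of sign changes: 2
Possible negative real roots: 2, 0

Positive roots: 2 or 0; Negative roots: 2 or 0


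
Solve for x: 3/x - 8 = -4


Subtract -8 from both sides: 3/x = 4
Multiply both sides by x: 3 = 4 * x
Divide by 4: x = 3/4

x = 3/4


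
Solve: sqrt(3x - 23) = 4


Square both sides: 3x - 23 = 4^2 = 16
3x = 16 + 23 = 39
x = 13
Check: sqrt(3*13 - 23) = sqrt(16) = 4 ✓

x = 13


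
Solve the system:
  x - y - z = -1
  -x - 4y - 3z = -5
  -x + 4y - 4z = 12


Using Cramer's rule. Expand each determinant along the first row.
D  = 1*[(-4)*(-4) - (-3)*4] - (-1)*[(-1)*(-4) - (-3)*(-1)] + (-1)*[(-1)*4 - (-4)*(-1)]
  = 1*(28) - (-1)*(1) + (-1)*(-8) = 37
Dx = (-1)*[(-4)*(-4) - (-3)*4] - (-1)*[(-5)*(-4) - (-3)*12] + (-1)*[(-5)*4 - (-4)*12]
  = (-1)*(28) - (-1)*(56) + (-1)*(28) = 0
Dy = 1*[(-5)*(-4) - (-3)*12] - (-1)*[(-1)*(-4) - (-3)*(-1)] + (-1)*[(-1)*12 - (-5)*(-1)]
  = 1*(56) - (-1)*(1) + (-1)*(-17) = 74
Dz = 1*[(-4)*12 - (-5)*4] - (-1)*[(-1)*12 - (-5)*(-1)] + (-1)*[(-1)*4 - (-4)*(-1)]
  = 1*(-28) - (-1)*(-17) + (-1)*(-8) = -37
x = Dx/D = 0/37 = 0, y = Dy/D = 74/37 = 2, z = Dz/D = -37/37 = -1
Check eq1: (1)(0) + (-1)(2) + (-1)(-1) = -1 = -1 ✓
Check eq2: (-1)(0) + (-4)(2) + (-3)(-1) = -5 = -5 ✓
Check eq3: (-1)(0) + (4)(2) + (-4)(-1) = 12 = 12 ✓

x = 0, y = 2, z = -1


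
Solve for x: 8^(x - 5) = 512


Express both sides with the same base.
512 = 8^3
Since the bases match, equate exponents: x - 5 = 3
So x = 3 - (-5) = 8

x = 8


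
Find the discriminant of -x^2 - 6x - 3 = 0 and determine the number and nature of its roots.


For ax^2 + bx + c = 0, discriminant D = b^2 - 4ac
Here a = -1, b = -6, c = -3
D = (-6)^2 - 4(-1)(-3) = 36 - 12 = 24

D = 24 > 0 but not a perfect square
The equation has 2 distinct real irrational roots.

Discriminant = 24, 2 distinct real irrational roots


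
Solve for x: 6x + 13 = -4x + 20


Starting with: 6x + 13 = -4x + 20
Move all x terms to left: (6 + 4)x = 20 - 13
Simplify: 10x = 7
Divide both sides by 10: x = 7/10

x = 7/10


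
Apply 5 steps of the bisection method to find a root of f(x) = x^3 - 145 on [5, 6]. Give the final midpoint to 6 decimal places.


f(x) = x^3 - 145
f(5) = -20 < 0
f(6) = 71 > 0

Step 1: midpoint = (5.000000 + 6.000000)/2 = 5.500000
  f(5.500000) = 21.375000
  f(mid) > 0, so root is in [5.000000, 5.500000]

Step 2: midpoint = (5.000000 + 5.500000)/2 = 5.250000
  f(5.250000) = -0.296875
  f(mid) < 0, so root is in [5.250000, 5.500000]

Step 3: midpoint = (5.250000 + 5.500000)/2 = 5.375000
  f(5.375000) = 10.287109
  f(mid) > 0, so root is in [5.250000, 5.375000]

Step 4: midpoint = (5.250000 + 5.375000)/2 = 5.312500
  f(5.312500) = 4.932861
  f(mid) > 0, so root is in [5.250000, 5.312500]

Step 5: midpoint = (5.250000 + 5.312500)/2 = 5.281250
  f(5.281250) = 2.302521
  f(mid) > 0, so root is in [5.250000, 5.281250]

midpoint = 5.281250
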